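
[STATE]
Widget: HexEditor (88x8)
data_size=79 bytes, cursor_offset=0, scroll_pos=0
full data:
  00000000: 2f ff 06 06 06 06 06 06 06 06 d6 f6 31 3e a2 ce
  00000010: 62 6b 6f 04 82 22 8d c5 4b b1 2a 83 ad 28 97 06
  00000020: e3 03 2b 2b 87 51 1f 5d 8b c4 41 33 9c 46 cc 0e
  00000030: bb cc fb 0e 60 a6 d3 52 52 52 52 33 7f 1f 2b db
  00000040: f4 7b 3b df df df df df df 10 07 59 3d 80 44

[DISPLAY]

00000000  2F ff 06 06 06 06 06 06  06 06 d6 f6 31 3e a2 ce  |/...........1>..|          
00000010  62 6b 6f 04 82 22 8d c5  4b b1 2a 83 ad 28 97 06  |bko.."..K.*..(..|          
00000020  e3 03 2b 2b 87 51 1f 5d  8b c4 41 33 9c 46 cc 0e  |..++.Q.]..A3.F..|          
00000030  bb cc fb 0e 60 a6 d3 52  52 52 52 33 7f 1f 2b db  |....`..RRRR3..+.|          
00000040  f4 7b 3b df df df df df  df 10 07 59 3d 80 44     |.{;........Y=.D |          
                                                                                        
                                                                                        
                                                                                        


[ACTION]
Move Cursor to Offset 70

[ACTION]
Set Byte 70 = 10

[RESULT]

00000000  2f ff 06 06 06 06 06 06  06 06 d6 f6 31 3e a2 ce  |/...........1>..|          
00000010  62 6b 6f 04 82 22 8d c5  4b b1 2a 83 ad 28 97 06  |bko.."..K.*..(..|          
00000020  e3 03 2b 2b 87 51 1f 5d  8b c4 41 33 9c 46 cc 0e  |..++.Q.]..A3.F..|          
00000030  bb cc fb 0e 60 a6 d3 52  52 52 52 33 7f 1f 2b db  |....`..RRRR3..+.|          
00000040  f4 7b 3b df df df 10 df  df 10 07 59 3d 80 44     |.{;........Y=.D |          
                                                                                        
                                                                                        
                                                                                        


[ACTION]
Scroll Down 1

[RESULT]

00000010  62 6b 6f 04 82 22 8d c5  4b b1 2a 83 ad 28 97 06  |bko.."..K.*..(..|          
00000020  e3 03 2b 2b 87 51 1f 5d  8b c4 41 33 9c 46 cc 0e  |..++.Q.]..A3.F..|          
00000030  bb cc fb 0e 60 a6 d3 52  52 52 52 33 7f 1f 2b db  |....`..RRRR3..+.|          
00000040  f4 7b 3b df df df 10 df  df 10 07 59 3d 80 44     |.{;........Y=.D |          
                                                                                        
                                                                                        
                                                                                        
                                                                                        


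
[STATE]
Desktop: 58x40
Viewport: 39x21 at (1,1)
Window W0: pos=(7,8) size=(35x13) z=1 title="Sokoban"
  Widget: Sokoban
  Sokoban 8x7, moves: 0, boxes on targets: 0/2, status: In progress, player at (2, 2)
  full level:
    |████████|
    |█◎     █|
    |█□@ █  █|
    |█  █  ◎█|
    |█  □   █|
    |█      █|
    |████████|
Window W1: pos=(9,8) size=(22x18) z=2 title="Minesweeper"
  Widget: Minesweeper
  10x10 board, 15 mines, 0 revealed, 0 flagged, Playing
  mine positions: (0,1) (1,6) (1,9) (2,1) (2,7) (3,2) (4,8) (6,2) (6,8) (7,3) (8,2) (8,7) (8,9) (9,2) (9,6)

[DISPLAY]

                                       
                                       
                                       
                                       
                                       
                                       
                                       
      ┏━┏━━━━━━━━━━━━━━━━━━━━┓━━━━━━━━━
      ┃ ┃ Minesweeper        ┃         
      ┠─┠────────────────────┨─────────
      ┃█┃■■■■■■■■■■          ┃         
      ┃█┃■■■■■■■■■■          ┃         
      ┃█┃■■■■■■■■■■          ┃         
      ┃█┃■■■■■■■■■■          ┃         
      ┃█┃■■■■■■■■■■          ┃         
      ┃█┃■■■■■■■■■■          ┃         
      ┃█┃■■■■■■■■■■          ┃         
      ┃M┃■■■■■■■■■■          ┃         
      ┃ ┃■■■■■■■■■■          ┃         
      ┗━┃■■■■■■■■■■          ┃━━━━━━━━━
        ┃                    ┃         


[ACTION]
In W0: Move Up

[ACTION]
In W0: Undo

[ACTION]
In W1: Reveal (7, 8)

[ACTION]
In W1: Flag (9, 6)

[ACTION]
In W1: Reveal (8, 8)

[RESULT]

                                       
                                       
                                       
                                       
                                       
                                       
                                       
      ┏━┏━━━━━━━━━━━━━━━━━━━━┓━━━━━━━━━
      ┃ ┃ Minesweeper        ┃         
      ┠─┠────────────────────┨─────────
      ┃█┃■■■■■■■■■■          ┃         
      ┃█┃■■■■■■■■■■          ┃         
      ┃█┃■■■■■■■■■■          ┃         
      ┃█┃■■■■■■■■■■          ┃         
      ┃█┃■■■■■■■■■■          ┃         
      ┃█┃■■■■■■■■■■          ┃         
      ┃█┃■■■■■■■■■■          ┃         
      ┃M┃■■■■■■■■3■          ┃         
      ┃ ┃■■■■■■■■2■          ┃         
      ┗━┃■■■■■■⚑■■■          ┃━━━━━━━━━
        ┃                    ┃         


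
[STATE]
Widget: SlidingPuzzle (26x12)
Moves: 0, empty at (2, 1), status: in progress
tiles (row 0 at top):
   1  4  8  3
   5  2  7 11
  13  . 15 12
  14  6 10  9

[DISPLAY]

┌────┬────┬────┬────┐     
│  1 │  4 │  8 │  3 │     
├────┼────┼────┼────┤     
│  5 │  2 │  7 │ 11 │     
├────┼────┼────┼────┤     
│ 13 │    │ 15 │ 12 │     
├────┼────┼────┼────┤     
│ 14 │  6 │ 10 │  9 │     
└────┴────┴────┴────┘     
Moves: 0                  
                          
                          


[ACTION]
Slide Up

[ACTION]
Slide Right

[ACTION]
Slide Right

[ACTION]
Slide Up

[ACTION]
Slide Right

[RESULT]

┌────┬────┬────┬────┐     
│  1 │  4 │  8 │  3 │     
├────┼────┼────┼────┤     
│  5 │  2 │  7 │ 11 │     
├────┼────┼────┼────┤     
│ 13 │  6 │ 15 │ 12 │     
├────┼────┼────┼────┤     
│    │ 14 │ 10 │  9 │     
└────┴────┴────┴────┘     
Moves: 2                  
                          
                          


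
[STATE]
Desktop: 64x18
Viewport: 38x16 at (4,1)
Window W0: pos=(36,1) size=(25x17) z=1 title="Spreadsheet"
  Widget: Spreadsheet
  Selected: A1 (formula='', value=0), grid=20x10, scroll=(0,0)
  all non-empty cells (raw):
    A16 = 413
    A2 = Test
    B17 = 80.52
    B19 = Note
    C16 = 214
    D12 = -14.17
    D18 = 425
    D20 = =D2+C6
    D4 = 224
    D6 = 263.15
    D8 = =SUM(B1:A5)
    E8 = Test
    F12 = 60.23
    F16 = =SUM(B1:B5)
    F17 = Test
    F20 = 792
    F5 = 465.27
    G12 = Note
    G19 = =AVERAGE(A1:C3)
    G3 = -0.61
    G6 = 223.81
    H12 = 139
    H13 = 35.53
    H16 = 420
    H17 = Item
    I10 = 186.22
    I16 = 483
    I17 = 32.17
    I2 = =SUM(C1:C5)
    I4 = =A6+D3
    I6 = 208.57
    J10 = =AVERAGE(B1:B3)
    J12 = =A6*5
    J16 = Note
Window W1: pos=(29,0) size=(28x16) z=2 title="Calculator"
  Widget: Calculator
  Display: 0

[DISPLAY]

                         ┃ Calculator 
                         ┠────────────
                         ┃            
                         ┃┌───┬───┬───
                         ┃│ 7 │ 8 │ 9 
                         ┃├───┼───┼───
                         ┃│ 4 │ 5 │ 6 
                         ┃├───┼───┼───
                         ┃│ 1 │ 2 │ 3 
                         ┃├───┼───┼───
                         ┃│ 0 │ . │ = 
                         ┃├───┼───┼───
                         ┃│ C │ MC│ MR
                         ┃└───┴───┴───
                         ┗━━━━━━━━━━━━
                                ┃ 10  


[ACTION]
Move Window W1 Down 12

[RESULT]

                                ┏━━━━━
                         ┏━━━━━━━━━━━━
                         ┃ Calculator 
                         ┠────────────
                         ┃            
                         ┃┌───┬───┬───
                         ┃│ 7 │ 8 │ 9 
                         ┃├───┼───┼───
                         ┃│ 4 │ 5 │ 6 
                         ┃├───┼───┼───
                         ┃│ 1 │ 2 │ 3 
                         ┃├───┼───┼───
                         ┃│ 0 │ . │ = 
                         ┃├───┼───┼───
                         ┃│ C │ MC│ MR
                         ┃└───┴───┴───


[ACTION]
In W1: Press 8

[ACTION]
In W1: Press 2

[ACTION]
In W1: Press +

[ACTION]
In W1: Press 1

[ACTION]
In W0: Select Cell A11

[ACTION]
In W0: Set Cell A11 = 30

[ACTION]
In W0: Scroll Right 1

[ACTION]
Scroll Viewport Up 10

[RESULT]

                                      
                                ┏━━━━━
                         ┏━━━━━━━━━━━━
                         ┃ Calculator 
                         ┠────────────
                         ┃            
                         ┃┌───┬───┬───
                         ┃│ 7 │ 8 │ 9 
                         ┃├───┼───┼───
                         ┃│ 4 │ 5 │ 6 
                         ┃├───┼───┼───
                         ┃│ 1 │ 2 │ 3 
                         ┃├───┼───┼───
                         ┃│ 0 │ . │ = 
                         ┃├───┼───┼───
                         ┃│ C │ MC│ MR


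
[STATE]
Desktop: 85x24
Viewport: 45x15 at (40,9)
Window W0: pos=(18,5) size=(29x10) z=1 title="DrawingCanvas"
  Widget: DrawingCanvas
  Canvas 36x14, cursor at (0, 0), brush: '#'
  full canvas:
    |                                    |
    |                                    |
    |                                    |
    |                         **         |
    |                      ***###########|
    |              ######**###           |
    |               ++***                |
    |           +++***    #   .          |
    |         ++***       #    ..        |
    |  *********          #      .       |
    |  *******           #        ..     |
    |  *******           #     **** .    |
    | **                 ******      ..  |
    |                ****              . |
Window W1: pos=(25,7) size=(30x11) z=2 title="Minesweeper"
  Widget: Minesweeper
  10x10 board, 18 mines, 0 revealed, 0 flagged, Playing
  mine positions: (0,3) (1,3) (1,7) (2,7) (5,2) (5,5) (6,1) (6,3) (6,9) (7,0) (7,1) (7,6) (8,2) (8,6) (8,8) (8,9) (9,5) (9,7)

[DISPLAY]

──────────────┨                              
              ┃                              
              ┃                              
              ┃                              
              ┃                              
              ┃                              
              ┃                              
              ┃                              
━━━━━━━━━━━━━━┛                              
                                             
                                             
                                             
                                             
                                             
                                             


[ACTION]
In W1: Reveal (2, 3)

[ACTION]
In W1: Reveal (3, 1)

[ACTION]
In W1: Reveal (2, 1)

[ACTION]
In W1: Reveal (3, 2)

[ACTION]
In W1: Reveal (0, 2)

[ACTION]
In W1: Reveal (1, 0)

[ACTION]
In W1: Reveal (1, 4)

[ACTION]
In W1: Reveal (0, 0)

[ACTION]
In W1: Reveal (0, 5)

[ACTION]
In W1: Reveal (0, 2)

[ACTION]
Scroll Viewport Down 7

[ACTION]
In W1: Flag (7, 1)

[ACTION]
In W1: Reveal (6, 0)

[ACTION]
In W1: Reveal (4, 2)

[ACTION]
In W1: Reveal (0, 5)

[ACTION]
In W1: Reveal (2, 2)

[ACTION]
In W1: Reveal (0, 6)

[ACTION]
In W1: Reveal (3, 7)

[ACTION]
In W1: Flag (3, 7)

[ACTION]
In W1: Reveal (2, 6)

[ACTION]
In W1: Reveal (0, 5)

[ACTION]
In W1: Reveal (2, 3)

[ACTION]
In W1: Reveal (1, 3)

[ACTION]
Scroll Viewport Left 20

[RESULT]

     ┠────────────────────────────┨          
     ┃  2✹2 1■■■                  ┃          
     ┃  2✹2 2✹■■                  ┃          
     ┃  111 2✹■■                  ┃          
     ┃      11■■                  ┃          
━━━━━┃ 111111■■■                  ┃          
     ┃12✹■■✹■■■■                  ┃          
     ┃3✹■✹■■■■■✹                  ┃          
     ┗━━━━━━━━━━━━━━━━━━━━━━━━━━━━┛          
                                             
                                             
                                             
                                             
                                             
                                             


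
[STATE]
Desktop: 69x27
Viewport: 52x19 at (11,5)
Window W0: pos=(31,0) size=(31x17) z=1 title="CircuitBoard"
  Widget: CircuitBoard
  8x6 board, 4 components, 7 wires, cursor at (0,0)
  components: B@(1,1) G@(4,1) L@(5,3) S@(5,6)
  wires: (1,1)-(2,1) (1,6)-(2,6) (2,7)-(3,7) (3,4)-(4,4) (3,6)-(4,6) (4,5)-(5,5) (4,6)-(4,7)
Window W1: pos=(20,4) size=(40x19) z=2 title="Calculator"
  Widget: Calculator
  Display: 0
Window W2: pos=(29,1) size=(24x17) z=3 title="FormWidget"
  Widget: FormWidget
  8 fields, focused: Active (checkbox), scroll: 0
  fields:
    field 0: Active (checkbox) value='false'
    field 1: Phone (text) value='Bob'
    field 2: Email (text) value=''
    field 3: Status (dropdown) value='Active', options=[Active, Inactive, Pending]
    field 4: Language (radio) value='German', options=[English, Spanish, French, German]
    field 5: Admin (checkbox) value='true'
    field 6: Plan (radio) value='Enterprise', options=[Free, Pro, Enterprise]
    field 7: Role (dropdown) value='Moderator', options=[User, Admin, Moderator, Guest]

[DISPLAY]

         ┃ Calcula┃  Phone:      [Bob   ]┃      ┃ ┃ 
         ┠────────┃  Email:      [      ]┃──────┨·┃ 
         ┃        ┃  Status:     [Activ▼]┃     0┃│┃ 
         ┃┌───┬───┃  Language:   ( ) Engl┃      ┃·┃ 
         ┃│ 7 │ 8 ┃  Admin:      [x]     ┃      ┃ ┃ 
         ┃├───┼───┃  Plan:       ( ) Free┃      ┃·┃ 
         ┃│ 4 │ 5 ┃  Role:       [Moder▼]┃      ┃│┃ 
         ┃├───┼───┃                      ┃      ┃·┃ 
         ┃│ 1 │ 2 ┃                      ┃      ┃ ┃ 
         ┃├───┼───┃                      ┃      ┃S┃ 
         ┃│ 0 │ . ┃                      ┃      ┃ ┃ 
         ┃├───┼───┃                      ┃      ┃━┛ 
         ┃│ C │ MC┗━━━━━━━━━━━━━━━━━━━━━━┛      ┃   
         ┃└───┴───┴───┴───┘                     ┃   
         ┃                                      ┃   
         ┃                                      ┃   
         ┃                                      ┃   
         ┗━━━━━━━━━━━━━━━━━━━━━━━━━━━━━━━━━━━━━━┛   
                                                    


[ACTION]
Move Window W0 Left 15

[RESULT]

     ┃   ┃ Calcula┃  Phone:      [Bob   ]┃      ┃   
     ┃1  ┠────────┃  Email:      [      ]┃──────┨   
     ┃   ┃        ┃  Status:     [Activ▼]┃     0┃   
     ┃2  ┃┌───┬───┃  Language:   ( ) Engl┃      ┃   
     ┃   ┃│ 7 │ 8 ┃  Admin:      [x]     ┃      ┃   
     ┃3  ┃├───┼───┃  Plan:       ( ) Free┃      ┃   
     ┃   ┃│ 4 │ 5 ┃  Role:       [Moder▼]┃      ┃   
     ┃4  ┃├───┼───┃                      ┃      ┃   
     ┃   ┃│ 1 │ 2 ┃                      ┃      ┃   
     ┃5  ┃├───┼───┃                      ┃      ┃   
     ┃Cur┃│ 0 │ . ┃                      ┃      ┃   
     ┗━━━┃├───┼───┃                      ┃      ┃   
         ┃│ C │ MC┗━━━━━━━━━━━━━━━━━━━━━━┛      ┃   
         ┃└───┴───┴───┴───┘                     ┃   
         ┃                                      ┃   
         ┃                                      ┃   
         ┃                                      ┃   
         ┗━━━━━━━━━━━━━━━━━━━━━━━━━━━━━━━━━━━━━━┛   
                                                    


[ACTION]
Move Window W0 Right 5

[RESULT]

         ┃ Calcula┃  Phone:      [Bob   ]┃      ┃   
         ┠────────┃  Email:      [      ]┃──────┨   
         ┃        ┃  Status:     [Activ▼]┃     0┃   
         ┃┌───┬───┃  Language:   ( ) Engl┃      ┃   
         ┃│ 7 │ 8 ┃  Admin:      [x]     ┃      ┃   
         ┃├───┼───┃  Plan:       ( ) Free┃      ┃   
         ┃│ 4 │ 5 ┃  Role:       [Moder▼]┃      ┃   
         ┃├───┼───┃                      ┃      ┃   
         ┃│ 1 │ 2 ┃                      ┃      ┃   
         ┃├───┼───┃                      ┃      ┃   
         ┃│ 0 │ . ┃                      ┃      ┃   
         ┃├───┼───┃                      ┃      ┃   
         ┃│ C │ MC┗━━━━━━━━━━━━━━━━━━━━━━┛      ┃   
         ┃└───┴───┴───┴───┘                     ┃   
         ┃                                      ┃   
         ┃                                      ┃   
         ┃                                      ┃   
         ┗━━━━━━━━━━━━━━━━━━━━━━━━━━━━━━━━━━━━━━┛   
                                                    


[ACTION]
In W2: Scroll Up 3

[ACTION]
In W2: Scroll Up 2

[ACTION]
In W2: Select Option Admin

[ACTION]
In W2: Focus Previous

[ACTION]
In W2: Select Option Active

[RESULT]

         ┃ Calcula┃  Phone:      [Bob   ]┃      ┃   
         ┠────────┃  Email:      [      ]┃──────┨   
         ┃        ┃  Status:     [Activ▼]┃     0┃   
         ┃┌───┬───┃  Language:   ( ) Engl┃      ┃   
         ┃│ 7 │ 8 ┃  Admin:      [x]     ┃      ┃   
         ┃├───┼───┃  Plan:       ( ) Free┃      ┃   
         ┃│ 4 │ 5 ┃> Role:       [Moder▼]┃      ┃   
         ┃├───┼───┃                      ┃      ┃   
         ┃│ 1 │ 2 ┃                      ┃      ┃   
         ┃├───┼───┃                      ┃      ┃   
         ┃│ 0 │ . ┃                      ┃      ┃   
         ┃├───┼───┃                      ┃      ┃   
         ┃│ C │ MC┗━━━━━━━━━━━━━━━━━━━━━━┛      ┃   
         ┃└───┴───┴───┴───┘                     ┃   
         ┃                                      ┃   
         ┃                                      ┃   
         ┃                                      ┃   
         ┗━━━━━━━━━━━━━━━━━━━━━━━━━━━━━━━━━━━━━━┛   
                                                    


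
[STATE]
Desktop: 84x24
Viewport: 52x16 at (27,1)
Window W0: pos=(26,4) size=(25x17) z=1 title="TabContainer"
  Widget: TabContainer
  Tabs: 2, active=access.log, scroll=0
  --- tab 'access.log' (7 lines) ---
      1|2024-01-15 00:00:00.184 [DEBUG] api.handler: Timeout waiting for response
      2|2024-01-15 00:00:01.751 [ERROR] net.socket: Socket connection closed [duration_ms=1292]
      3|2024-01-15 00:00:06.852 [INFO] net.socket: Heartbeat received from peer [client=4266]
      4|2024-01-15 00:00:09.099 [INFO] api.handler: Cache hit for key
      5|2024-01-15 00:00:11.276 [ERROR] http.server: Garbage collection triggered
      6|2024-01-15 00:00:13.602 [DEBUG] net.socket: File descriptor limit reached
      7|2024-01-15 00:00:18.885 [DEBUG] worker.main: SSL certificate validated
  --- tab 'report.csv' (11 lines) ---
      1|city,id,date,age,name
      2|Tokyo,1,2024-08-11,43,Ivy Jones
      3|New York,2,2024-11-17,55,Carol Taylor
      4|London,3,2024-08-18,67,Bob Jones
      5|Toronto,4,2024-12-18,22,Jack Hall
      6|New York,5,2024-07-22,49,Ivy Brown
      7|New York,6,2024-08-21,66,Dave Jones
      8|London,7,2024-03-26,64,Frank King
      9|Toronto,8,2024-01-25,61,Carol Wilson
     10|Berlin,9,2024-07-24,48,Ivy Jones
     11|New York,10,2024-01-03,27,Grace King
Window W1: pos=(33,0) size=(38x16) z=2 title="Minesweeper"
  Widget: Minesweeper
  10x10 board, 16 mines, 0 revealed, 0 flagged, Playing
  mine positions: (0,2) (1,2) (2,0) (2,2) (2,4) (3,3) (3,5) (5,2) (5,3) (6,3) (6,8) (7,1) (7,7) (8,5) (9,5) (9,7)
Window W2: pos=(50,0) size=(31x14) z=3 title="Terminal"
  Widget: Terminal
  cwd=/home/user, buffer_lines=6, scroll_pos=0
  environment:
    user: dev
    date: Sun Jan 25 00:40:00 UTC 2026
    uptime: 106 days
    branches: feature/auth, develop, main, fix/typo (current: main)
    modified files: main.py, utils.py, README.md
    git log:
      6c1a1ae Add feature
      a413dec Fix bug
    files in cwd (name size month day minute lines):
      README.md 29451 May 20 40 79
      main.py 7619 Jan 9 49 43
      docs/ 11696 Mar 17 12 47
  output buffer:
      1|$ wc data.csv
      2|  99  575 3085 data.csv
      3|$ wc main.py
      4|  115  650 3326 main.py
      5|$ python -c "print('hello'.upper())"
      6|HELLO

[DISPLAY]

      ┃ Minesweeper    ┃ Terminal                   
      ┠────────────────┠────────────────────────────
      ┃■■■■■■■■■■      ┃$ wc data.csv               
━━━━━━┃■■■■■■■■■■      ┃  99  575 3085 data.csv     
 TabCo┃■■■■■■■■■■      ┃$ wc main.py                
──────┃■■■■■■■■■■      ┃  115  650 3326 main.py     
[acces┃■■■■■■■■■■      ┃$ python -c "print('hello'.u
──────┃■■■■■■■■■■      ┃HELLO                       
2024-0┃■■■■■■■■■■      ┃$ █                         
2024-0┃■■■■■■■■■■      ┃                            
2024-0┃■■■■■■■■■■      ┃                            
2024-0┃■■■■■■■■■■      ┃                            
2024-0┃                ┗━━━━━━━━━━━━━━━━━━━━━━━━━━━━
2024-0┃                                    ┃        
2024-0┗━━━━━━━━━━━━━━━━━━━━━━━━━━━━━━━━━━━━┛        
                       ┃                            


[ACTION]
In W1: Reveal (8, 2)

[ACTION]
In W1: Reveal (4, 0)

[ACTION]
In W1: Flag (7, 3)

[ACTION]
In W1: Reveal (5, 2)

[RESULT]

      ┃ Minesweeper    ┃ Terminal                   
      ┠────────────────┠────────────────────────────
      ┃■■✹■■■■■■■      ┃$ wc data.csv               
━━━━━━┃■■✹■■■■■■■      ┃  99  575 3085 data.csv     
 TabCo┃✹■✹■✹■■■■■      ┃$ wc main.py                
──────┃12■✹■✹■■■■      ┃  115  650 3326 main.py     
[acces┃ 1■■■■■■■■      ┃$ python -c "print('hello'.u
──────┃ 1✹✹■■■■■■      ┃HELLO                       
2024-0┃12■✹■■■■✹■      ┃$ █                         
2024-0┃■✹■⚑■■■✹■■      ┃                            
2024-0┃■■1■■✹■■■■      ┃                            
2024-0┃■■■■■✹■✹■■      ┃                            
2024-0┃                ┗━━━━━━━━━━━━━━━━━━━━━━━━━━━━
2024-0┃                                    ┃        
2024-0┗━━━━━━━━━━━━━━━━━━━━━━━━━━━━━━━━━━━━┛        
                       ┃                            


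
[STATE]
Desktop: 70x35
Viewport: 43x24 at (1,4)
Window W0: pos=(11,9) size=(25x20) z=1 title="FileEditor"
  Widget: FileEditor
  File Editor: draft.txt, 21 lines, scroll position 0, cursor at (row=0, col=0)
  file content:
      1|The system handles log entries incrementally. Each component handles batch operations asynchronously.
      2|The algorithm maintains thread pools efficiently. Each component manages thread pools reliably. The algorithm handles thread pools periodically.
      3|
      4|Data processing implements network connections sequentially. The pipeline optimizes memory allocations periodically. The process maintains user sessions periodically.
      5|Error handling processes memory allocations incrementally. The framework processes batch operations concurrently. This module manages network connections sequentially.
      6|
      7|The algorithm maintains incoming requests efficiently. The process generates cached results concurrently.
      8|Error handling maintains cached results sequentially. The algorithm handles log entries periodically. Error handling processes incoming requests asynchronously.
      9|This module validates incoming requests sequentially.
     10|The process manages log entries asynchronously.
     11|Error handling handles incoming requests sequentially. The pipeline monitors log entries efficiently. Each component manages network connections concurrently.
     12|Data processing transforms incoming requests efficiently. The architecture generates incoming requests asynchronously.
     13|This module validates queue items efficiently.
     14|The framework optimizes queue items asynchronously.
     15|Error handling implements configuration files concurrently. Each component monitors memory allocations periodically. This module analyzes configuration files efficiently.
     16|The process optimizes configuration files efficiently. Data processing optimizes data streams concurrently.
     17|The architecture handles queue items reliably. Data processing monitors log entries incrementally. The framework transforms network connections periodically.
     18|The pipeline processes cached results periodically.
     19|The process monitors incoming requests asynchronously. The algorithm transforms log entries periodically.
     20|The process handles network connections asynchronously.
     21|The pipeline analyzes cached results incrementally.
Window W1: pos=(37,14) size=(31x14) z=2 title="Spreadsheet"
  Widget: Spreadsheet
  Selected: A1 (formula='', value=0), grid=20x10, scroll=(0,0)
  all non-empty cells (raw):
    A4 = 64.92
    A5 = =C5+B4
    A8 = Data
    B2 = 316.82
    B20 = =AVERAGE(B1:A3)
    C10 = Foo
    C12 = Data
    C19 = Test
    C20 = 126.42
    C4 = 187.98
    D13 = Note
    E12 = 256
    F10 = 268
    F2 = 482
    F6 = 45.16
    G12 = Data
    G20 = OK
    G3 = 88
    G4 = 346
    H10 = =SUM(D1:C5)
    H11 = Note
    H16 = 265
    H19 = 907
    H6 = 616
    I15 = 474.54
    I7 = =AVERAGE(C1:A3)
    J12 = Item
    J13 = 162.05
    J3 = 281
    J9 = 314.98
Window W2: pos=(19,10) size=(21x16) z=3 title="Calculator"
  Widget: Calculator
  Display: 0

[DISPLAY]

                                           
                                           
                                           
                                           
                                           
          ┏━━━━━━━━━━━━━━━━━━━━━━━┓        
          ┃ FileEd┏━━━━━━━━━━━━━━━━━━━┓    
          ┠───────┃ Calculator        ┃    
          ┃█he sys┠───────────────────┨    
          ┃The alg┃                  0┃    
          ┃       ┃┌───┬───┬───┬───┐  ┃━━━━
          ┃Data pr┃│ 7 │ 8 │ 9 │ ÷ │  ┃prea
          ┃Error h┃├───┼───┼───┼───┤  ┃────
          ┃       ┃│ 4 │ 5 │ 6 │ × │  ┃:   
          ┃The alg┃├───┼───┼───┼───┤  ┃    
          ┃Error h┃│ 1 │ 2 │ 3 │ - │  ┃----
          ┃This mo┃├───┼───┼───┼───┤  ┃1   
          ┃The pro┃│ 0 │ . │ = │ + │  ┃2   
          ┃Error h┃├───┼───┼───┼───┤  ┃3   
          ┃Data pr┃│ C │ MC│ MR│ M+│  ┃4   
          ┃This mo┃└───┴───┴───┴───┘  ┃5   
          ┃The fra┗━━━━━━━━━━━━━━━━━━━┛6   
          ┃Error handling impleme░┃ ┃  7   
          ┃The process optimizes ▼┃ ┗━━━━━━


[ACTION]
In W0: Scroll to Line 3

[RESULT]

                                           
                                           
                                           
                                           
                                           
          ┏━━━━━━━━━━━━━━━━━━━━━━━┓        
          ┃ FileEd┏━━━━━━━━━━━━━━━━━━━┓    
          ┠───────┃ Calculator        ┃    
          ┃       ┠───────────────────┨    
          ┃Data pr┃                  0┃    
          ┃Error h┃┌───┬───┬───┬───┐  ┃━━━━
          ┃       ┃│ 7 │ 8 │ 9 │ ÷ │  ┃prea
          ┃The alg┃├───┼───┼───┼───┤  ┃────
          ┃Error h┃│ 4 │ 5 │ 6 │ × │  ┃:   
          ┃This mo┃├───┼───┼───┼───┤  ┃    
          ┃The pro┃│ 1 │ 2 │ 3 │ - │  ┃----
          ┃Error h┃├───┼───┼───┼───┤  ┃1   
          ┃Data pr┃│ 0 │ . │ = │ + │  ┃2   
          ┃This mo┃├───┼───┼───┼───┤  ┃3   
          ┃The fra┃│ C │ MC│ MR│ M+│  ┃4   
          ┃Error h┃└───┴───┴───┴───┘  ┃5   
          ┃The pro┗━━━━━━━━━━━━━━━━━━━┛6   
          ┃The architecture handl░┃ ┃  7   
          ┃The pipeline processes▼┃ ┗━━━━━━


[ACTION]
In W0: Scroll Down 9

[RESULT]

                                           
                                           
                                           
                                           
                                           
          ┏━━━━━━━━━━━━━━━━━━━━━━━┓        
          ┃ FileEd┏━━━━━━━━━━━━━━━━━━━┓    
          ┠───────┃ Calculator        ┃    
          ┃       ┠───────────────────┨    
          ┃The alg┃                  0┃    
          ┃Error h┃┌───┬───┬───┬───┐  ┃━━━━
          ┃This mo┃│ 7 │ 8 │ 9 │ ÷ │  ┃prea
          ┃The pro┃├───┼───┼───┼───┤  ┃────
          ┃Error h┃│ 4 │ 5 │ 6 │ × │  ┃:   
          ┃Data pr┃├───┼───┼───┼───┤  ┃    
          ┃This mo┃│ 1 │ 2 │ 3 │ - │  ┃----
          ┃The fra┃├───┼───┼───┼───┤  ┃1   
          ┃Error h┃│ 0 │ . │ = │ + │  ┃2   
          ┃The pro┃├───┼───┼───┼───┤  ┃3   
          ┃The arc┃│ C │ MC│ MR│ M+│  ┃4   
          ┃The pip┃└───┴───┴───┴───┘  ┃5   
          ┃The pro┗━━━━━━━━━━━━━━━━━━━┛6   
          ┃The process handles ne█┃ ┃  7   
          ┃The pipeline analyzes ▼┃ ┗━━━━━━


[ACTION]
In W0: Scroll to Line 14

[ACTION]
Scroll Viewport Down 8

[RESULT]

          ┠───────┃ Calculator        ┃    
          ┃       ┠───────────────────┨    
          ┃The alg┃                  0┃    
          ┃Error h┃┌───┬───┬───┬───┐  ┃━━━━
          ┃This mo┃│ 7 │ 8 │ 9 │ ÷ │  ┃prea
          ┃The pro┃├───┼───┼───┼───┤  ┃────
          ┃Error h┃│ 4 │ 5 │ 6 │ × │  ┃:   
          ┃Data pr┃├───┼───┼───┼───┤  ┃    
          ┃This mo┃│ 1 │ 2 │ 3 │ - │  ┃----
          ┃The fra┃├───┼───┼───┼───┤  ┃1   
          ┃Error h┃│ 0 │ . │ = │ + │  ┃2   
          ┃The pro┃├───┼───┼───┼───┤  ┃3   
          ┃The arc┃│ C │ MC│ MR│ M+│  ┃4   
          ┃The pip┃└───┴───┴───┴───┘  ┃5   
          ┃The pro┗━━━━━━━━━━━━━━━━━━━┛6   
          ┃The process handles ne█┃ ┃  7   
          ┃The pipeline analyzes ▼┃ ┗━━━━━━
          ┗━━━━━━━━━━━━━━━━━━━━━━━┛        
                                           
                                           
                                           
                                           
                                           
                                           


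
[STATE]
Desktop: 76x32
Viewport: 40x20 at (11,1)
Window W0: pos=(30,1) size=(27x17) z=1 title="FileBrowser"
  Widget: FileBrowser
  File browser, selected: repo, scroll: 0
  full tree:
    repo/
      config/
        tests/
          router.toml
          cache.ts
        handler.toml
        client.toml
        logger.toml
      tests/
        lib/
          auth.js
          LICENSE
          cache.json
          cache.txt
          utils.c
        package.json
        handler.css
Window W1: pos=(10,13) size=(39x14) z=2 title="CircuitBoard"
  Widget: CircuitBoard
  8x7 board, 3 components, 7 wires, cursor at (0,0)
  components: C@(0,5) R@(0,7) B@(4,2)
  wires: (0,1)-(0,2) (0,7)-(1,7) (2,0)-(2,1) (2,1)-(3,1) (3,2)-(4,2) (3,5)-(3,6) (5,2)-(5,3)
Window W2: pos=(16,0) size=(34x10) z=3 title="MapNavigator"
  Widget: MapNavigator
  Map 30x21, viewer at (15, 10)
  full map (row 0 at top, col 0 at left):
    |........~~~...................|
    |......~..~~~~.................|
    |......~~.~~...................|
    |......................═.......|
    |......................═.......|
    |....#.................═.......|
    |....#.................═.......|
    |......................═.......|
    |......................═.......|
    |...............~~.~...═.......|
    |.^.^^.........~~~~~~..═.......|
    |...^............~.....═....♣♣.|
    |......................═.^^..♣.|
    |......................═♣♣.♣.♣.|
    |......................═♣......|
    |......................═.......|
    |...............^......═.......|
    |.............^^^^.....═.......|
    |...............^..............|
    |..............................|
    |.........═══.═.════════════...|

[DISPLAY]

     ┃ MapNavigator                   ┃━
     ┠────────────────────────────────┨ 
     ┃ ......................═....... ┃─
     ┃ ......................═....... ┃ 
     ┃ ...............~~.~...═....... ┃ 
     ┃ .^.^^.........~@~~~~..═....... ┃ 
     ┃ ...^............~.....═....♣♣. ┃ 
     ┃ ......................═.^^..♣. ┃ 
     ┗━━━━━━━━━━━━━━━━━━━━━━━━━━━━━━━━┛ 
                   ┃                    
                   ┃                    
                   ┃                    
━━━━━━━━━━━━━━━━━━━━━━━━━━━━━━━━━━━━━┓  
 CircuitBoard                        ┃  
─────────────────────────────────────┨  
   0 1 2 3 4 5 6 7                   ┃  
0  [.]  · ─ ·           C       R    ┃━━
                                │    ┃  
1                               ·    ┃  
                                     ┃  


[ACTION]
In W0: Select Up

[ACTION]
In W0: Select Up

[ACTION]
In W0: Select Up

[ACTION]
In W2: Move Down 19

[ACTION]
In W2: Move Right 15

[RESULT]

     ┃ MapNavigator                   ┃━
     ┠────────────────────────────────┨ 
     ┃^^^^.....═.......               ┃─
     ┃..^..............               ┃ 
     ┃.................               ┃ 
     ┃═.════════════..@               ┃ 
     ┃                                ┃ 
     ┃                                ┃ 
     ┗━━━━━━━━━━━━━━━━━━━━━━━━━━━━━━━━┛ 
                   ┃                    
                   ┃                    
                   ┃                    
━━━━━━━━━━━━━━━━━━━━━━━━━━━━━━━━━━━━━┓  
 CircuitBoard                        ┃  
─────────────────────────────────────┨  
   0 1 2 3 4 5 6 7                   ┃  
0  [.]  · ─ ·           C       R    ┃━━
                                │    ┃  
1                               ·    ┃  
                                     ┃  
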